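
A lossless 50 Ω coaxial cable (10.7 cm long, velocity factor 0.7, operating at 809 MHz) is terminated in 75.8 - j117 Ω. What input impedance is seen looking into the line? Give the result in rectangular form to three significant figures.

Z_in ≈ 98.2 + j128 Ω

λ = v/f = 0.7·c / 809 MHz = 0.26 m
βl = 2π·l/λ = 2π × 0.412 = 148°
tan(βl) = tan(148°) = -0.615
Z_in = Z_0·(Z_L + jZ_0·tanβl)/(Z_0 + jZ_L·tanβl)
     = 50·(75.8 − j148)/(-22 − j46.6)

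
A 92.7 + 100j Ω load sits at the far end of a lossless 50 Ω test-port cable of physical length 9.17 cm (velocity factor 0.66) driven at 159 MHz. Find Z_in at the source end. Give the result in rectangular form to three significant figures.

Z_in ≈ 135 − j99.9 Ω

λ = v/f = 0.66·c / 159 MHz = 1.25 m
βl = 2π·l/λ = 2π × 0.0736 = 26.5°
tan(βl) = tan(26.5°) = 0.499
Z_in = Z_0·(Z_L + jZ_0·tanβl)/(Z_0 + jZ_L·tanβl)
     = 50·(92.7 + j125)/(0.121 + j46.2)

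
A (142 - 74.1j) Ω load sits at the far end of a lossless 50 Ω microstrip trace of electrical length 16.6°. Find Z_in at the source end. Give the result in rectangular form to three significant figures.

Z_in ≈ 55.3 − j73.5 Ω

tan(βl) = tan(16.6°) = 0.298
Z_in = Z_0·(Z_L + jZ_0·tanβl)/(Z_0 + jZ_L·tanβl)
     = 50·(142 − j59.2)/(72.1 + j42.3)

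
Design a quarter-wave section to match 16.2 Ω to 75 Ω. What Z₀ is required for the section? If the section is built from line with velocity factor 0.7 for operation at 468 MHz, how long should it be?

Z_qwt = √(Z_0·R_L) = √(75 × 16.2) = √1215
λ = 0.7·c/f = 0.449 m, so l = λ/4 = 0.112 m

Z_qwt ≈ 34.9 Ω; length ≈ 11.2 cm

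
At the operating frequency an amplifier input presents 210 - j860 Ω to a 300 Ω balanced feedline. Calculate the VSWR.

Γ = (Z_L − Z_0)/(Z_L + Z_0) = (-90 − j860)/(510 − j860)
|Γ| = 865/1000 = 0.865
VSWR = (1 + |Γ|)/(1 − |Γ|) = 1.86/0.135

VSWR ≈ 13.8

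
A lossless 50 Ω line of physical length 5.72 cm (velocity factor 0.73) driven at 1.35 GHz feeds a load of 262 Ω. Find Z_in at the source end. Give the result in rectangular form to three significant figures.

λ = v/f = 0.73·c / 1.35 GHz = 0.162 m
βl = 2π·l/λ = 2π × 0.353 = 127°
tan(βl) = tan(127°) = -1.33
Z_in = Z_0·(Z_L + jZ_0·tanβl)/(Z_0 + jZ_L·tanβl)
     = 50·(262 − j66.5)/(50 − j348)

Z_in ≈ 14.6 + j35.5 Ω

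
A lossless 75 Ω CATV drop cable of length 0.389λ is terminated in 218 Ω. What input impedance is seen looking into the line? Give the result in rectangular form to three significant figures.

Z_in ≈ 53.5 + j67.5 Ω

βl = 2π × 0.389 = 140°
tan(βl) = tan(140°) = -0.838
Z_in = Z_0·(Z_L + jZ_0·tanβl)/(Z_0 + jZ_L·tanβl)
     = 75·(218 − j62.8)/(75 − j183)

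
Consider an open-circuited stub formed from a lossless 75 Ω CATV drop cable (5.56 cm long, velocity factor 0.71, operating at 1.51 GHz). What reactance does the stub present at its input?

X_in ≈ 95.6 Ω (inductive)

λ = v/f = 0.71·c / 1.51 GHz = 0.141 m
βl = 2π·l/λ = 2π × 0.394 = 142°
tan(βl) = -0.784
For an open-circuited stub, Z_in = −jZ_0·cot(βl) = −jZ_0/tan(βl)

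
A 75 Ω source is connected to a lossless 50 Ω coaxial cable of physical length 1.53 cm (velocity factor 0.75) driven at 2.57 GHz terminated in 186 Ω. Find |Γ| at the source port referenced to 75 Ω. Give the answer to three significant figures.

λ = v/f = 0.75·c / 2.57 GHz = 0.0875 m
βl = 2π·l/λ = 2π × 0.175 = 62.9°
tan(βl) = 1.96
Z_in = Z_0·(Z_L + jZ_0·tanβl)/(Z_0 + jZ_L·tanβl) = 16.6 − j23.3 Ω
Γ_s = (Z_in − Z_s)/(Z_in + Z_s) = (-58.4 − j23.3)/(91.6 − j23.3), |Γ_s| = 0.665

|Γ| ≈ 0.665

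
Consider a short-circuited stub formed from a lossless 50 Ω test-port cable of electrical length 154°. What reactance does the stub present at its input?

X_in ≈ -24.4 Ω (capacitive)

tan(βl) = -0.488
For a short-circuited stub, Z_in = jZ_0·tan(βl)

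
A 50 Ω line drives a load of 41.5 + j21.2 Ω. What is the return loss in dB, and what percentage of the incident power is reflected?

Γ = (-8.5 + j21.2)/(91.5 + j21.2), |Γ| = 0.243
RL = −20·log₁₀(0.243) = 12.3 dB
P_refl/P_inc = |Γ|² = 0.0591

RL ≈ 12.3 dB; 5.91% of incident power reflected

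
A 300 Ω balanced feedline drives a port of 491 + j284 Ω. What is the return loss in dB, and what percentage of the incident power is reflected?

RL ≈ 7.8 dB; 16.6% of incident power reflected

Γ = (191 + j284)/(791 + j284), |Γ| = 0.407
RL = −20·log₁₀(0.407) = 7.8 dB
P_refl/P_inc = |Γ|² = 0.166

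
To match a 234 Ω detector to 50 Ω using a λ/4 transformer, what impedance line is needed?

Z_qwt ≈ 108 Ω

Z_qwt = √(Z_0·R_L) = √(50 × 234) = √11700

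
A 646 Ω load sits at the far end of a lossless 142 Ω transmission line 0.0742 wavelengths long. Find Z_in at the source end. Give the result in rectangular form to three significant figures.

Z_in ≈ 130 − j226 Ω

βl = 2π × 0.0742 = 26.7°
tan(βl) = tan(26.7°) = 0.503
Z_in = Z_0·(Z_L + jZ_0·tanβl)/(Z_0 + jZ_L·tanβl)
     = 142·(646 + j71.5)/(142 + j325)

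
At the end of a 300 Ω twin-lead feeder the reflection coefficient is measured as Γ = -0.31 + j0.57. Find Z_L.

Z_L = Z_0·(1 + Γ)/(1 − Γ) = 300·(0.69 + j0.57)/(1.31 − j0.57)

Z_L ≈ 85.1 + j168 Ω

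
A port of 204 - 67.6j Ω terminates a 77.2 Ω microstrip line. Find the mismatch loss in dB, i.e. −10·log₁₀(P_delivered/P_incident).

Γ = (126.8 − j67.6)/(281.2 − j67.6), |Γ| = 0.497
|Γ|² = 0.247, so P_del/P_inc = 1 − |Γ|² = 0.753
ML = −10·log₁₀(1 − |Γ|²)

mismatch loss ≈ 1.23 dB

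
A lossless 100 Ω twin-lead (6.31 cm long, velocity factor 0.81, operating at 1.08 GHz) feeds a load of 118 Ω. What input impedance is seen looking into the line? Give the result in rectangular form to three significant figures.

λ = v/f = 0.81·c / 1.08 GHz = 0.225 m
βl = 2π·l/λ = 2π × 0.28 = 101°
tan(βl) = tan(101°) = -5.16
Z_in = Z_0·(Z_L + jZ_0·tanβl)/(Z_0 + jZ_L·tanβl)
     = 100·(118 − j516)/(100 − j609)

Z_in ≈ 85.6 + j5.31 Ω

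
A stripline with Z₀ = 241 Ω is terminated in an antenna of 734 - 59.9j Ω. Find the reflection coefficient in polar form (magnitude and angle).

Γ ≈ 0.508 ∠ -3.41°

Γ = (Z_L − Z_0)/(Z_L + Z_0) = (493 − j59.9)/(975 − j59.9)
|Γ| = 497/977 = 0.508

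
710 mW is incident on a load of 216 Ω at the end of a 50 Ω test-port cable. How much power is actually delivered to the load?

Γ = (216 − 50)/(216 + 50) = 0.624
|Γ|² = 0.389
P_refl = |Γ|²·P_inc = 277 mW, P_del = (1 − |Γ|²)·P_inc = 433 mW

P_delivered ≈ 433 mW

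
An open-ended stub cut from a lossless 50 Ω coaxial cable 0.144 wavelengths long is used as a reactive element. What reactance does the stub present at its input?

X_in ≈ -39.3 Ω (capacitive)

βl = 2π × 0.144 = 51.8°
tan(βl) = 1.27
For an open-ended stub, Z_in = −jZ_0·cot(βl) = −jZ_0/tan(βl)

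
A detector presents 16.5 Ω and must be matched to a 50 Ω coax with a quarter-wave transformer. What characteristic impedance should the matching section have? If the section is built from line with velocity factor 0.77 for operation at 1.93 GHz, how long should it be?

Z_qwt ≈ 28.7 Ω; length ≈ 2.99 cm

Z_qwt = √(Z_0·R_L) = √(50 × 16.5) = √825
λ = 0.77·c/f = 0.12 m, so l = λ/4 = 0.0299 m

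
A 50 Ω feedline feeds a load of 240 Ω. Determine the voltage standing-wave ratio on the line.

VSWR ≈ 4.8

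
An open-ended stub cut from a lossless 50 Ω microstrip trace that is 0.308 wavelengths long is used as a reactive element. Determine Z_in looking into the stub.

Z_in ≈ +j19.1 Ω

βl = 2π × 0.308 = 111°
tan(βl) = -2.62
For an open-ended stub, Z_in = −jZ_0·cot(βl) = −jZ_0/tan(βl)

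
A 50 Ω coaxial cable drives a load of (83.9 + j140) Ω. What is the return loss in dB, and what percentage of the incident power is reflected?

Γ = (33.9 + j140)/(133.9 + j140), |Γ| = 0.744
RL = −20·log₁₀(0.744) = 2.57 dB
P_refl/P_inc = |Γ|² = 0.553

RL ≈ 2.57 dB; 55.3% of incident power reflected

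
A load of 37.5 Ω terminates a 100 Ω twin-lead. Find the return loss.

Γ = (37.5 − 100)/(37.5 + 100) = -0.455
RL = −20·log₁₀|Γ| = −20·log₁₀(0.455)

RL ≈ 6.85 dB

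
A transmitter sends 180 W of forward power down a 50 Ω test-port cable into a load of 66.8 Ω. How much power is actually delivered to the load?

P_delivered ≈ 176 W

Γ = (66.8 − 50)/(66.8 + 50) = 0.144
|Γ|² = 0.0207
P_refl = |Γ|²·P_inc = 3.72 W, P_del = (1 − |Γ|²)·P_inc = 176 W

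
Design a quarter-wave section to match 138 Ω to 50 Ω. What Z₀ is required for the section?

Z_qwt = √(Z_0·R_L) = √(50 × 138) = √6900

Z_qwt ≈ 83.1 Ω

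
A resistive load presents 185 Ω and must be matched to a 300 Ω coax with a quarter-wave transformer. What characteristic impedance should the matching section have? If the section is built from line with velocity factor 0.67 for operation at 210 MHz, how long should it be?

Z_qwt ≈ 236 Ω; length ≈ 23.9 cm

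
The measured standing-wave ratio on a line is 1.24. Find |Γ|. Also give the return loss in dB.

|Γ| ≈ 0.107; return loss ≈ 19.4 dB

|Γ| = (S − 1)/(S + 1) = (1.24 − 1)/(1.24 + 1) = 0.24/2.24
RL = −20·log₁₀|Γ| = −20·log₁₀(0.107)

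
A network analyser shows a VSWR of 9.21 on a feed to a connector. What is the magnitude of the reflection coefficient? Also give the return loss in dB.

|Γ| ≈ 0.804; return loss ≈ 1.89 dB

|Γ| = (S − 1)/(S + 1) = (9.21 − 1)/(9.21 + 1) = 8.21/10.2
RL = −20·log₁₀|Γ| = −20·log₁₀(0.804)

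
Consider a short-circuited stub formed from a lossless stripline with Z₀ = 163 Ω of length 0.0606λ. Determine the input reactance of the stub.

βl = 2π × 0.0606 = 21.8°
tan(βl) = 0.4
For a short-circuited stub, Z_in = jZ_0·tan(βl)

X_in ≈ 65.2 Ω (inductive)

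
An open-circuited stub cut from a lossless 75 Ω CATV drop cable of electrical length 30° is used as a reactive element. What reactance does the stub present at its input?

X_in ≈ -130 Ω (capacitive)

tan(βl) = 0.577
For an open-circuited stub, Z_in = −jZ_0·cot(βl) = −jZ_0/tan(βl)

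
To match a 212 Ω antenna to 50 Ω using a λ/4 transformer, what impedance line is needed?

Z_qwt = √(Z_0·R_L) = √(50 × 212) = √10600

Z_qwt ≈ 103 Ω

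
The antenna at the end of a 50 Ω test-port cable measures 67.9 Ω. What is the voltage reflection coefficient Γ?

Γ = 0.152

Γ = (Z_L − Z_0)/(Z_L + Z_0) = (67.9 − 50)/(67.9 + 50) = 17.9/117.9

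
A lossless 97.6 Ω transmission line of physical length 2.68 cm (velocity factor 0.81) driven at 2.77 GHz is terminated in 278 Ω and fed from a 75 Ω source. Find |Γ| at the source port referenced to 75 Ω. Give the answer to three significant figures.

|Γ| ≈ 0.408

λ = v/f = 0.81·c / 2.77 GHz = 0.0877 m
βl = 2π·l/λ = 2π × 0.305 = 110°
tan(βl) = -2.75
Z_in = Z_0·(Z_L + jZ_0·tanβl)/(Z_0 + jZ_L·tanβl) = 38.2 + j30.6 Ω
Γ_s = (Z_in − Z_s)/(Z_in + Z_s) = (-36.8 + j30.6)/(113 + j30.6), |Γ_s| = 0.408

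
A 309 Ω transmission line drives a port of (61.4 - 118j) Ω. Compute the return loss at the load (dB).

Γ = (-247.6 − j118)/(370.4 − j118), |Γ| = 0.706
RL = −20·log₁₀|Γ| = −20·log₁₀(0.706)

RL ≈ 3.03 dB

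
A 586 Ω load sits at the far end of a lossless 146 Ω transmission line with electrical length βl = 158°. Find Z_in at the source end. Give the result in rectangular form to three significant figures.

Z_in ≈ 188 + j246 Ω

tan(βl) = tan(158°) = -0.404
Z_in = Z_0·(Z_L + jZ_0·tanβl)/(Z_0 + jZ_L·tanβl)
     = 146·(586 − j59)/(146 − j237)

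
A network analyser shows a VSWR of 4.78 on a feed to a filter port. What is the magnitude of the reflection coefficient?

|Γ| = (S − 1)/(S + 1) = (4.78 − 1)/(4.78 + 1) = 3.78/5.78

|Γ| ≈ 0.654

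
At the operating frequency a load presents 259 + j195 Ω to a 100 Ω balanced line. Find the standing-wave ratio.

VSWR ≈ 4.21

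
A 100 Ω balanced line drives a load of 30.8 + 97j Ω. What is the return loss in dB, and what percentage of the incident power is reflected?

RL ≈ 2.71 dB; 53.5% of incident power reflected

Γ = (-69.2 + j97)/(130.8 + j97), |Γ| = 0.732
RL = −20·log₁₀(0.732) = 2.71 dB
P_refl/P_inc = |Γ|² = 0.535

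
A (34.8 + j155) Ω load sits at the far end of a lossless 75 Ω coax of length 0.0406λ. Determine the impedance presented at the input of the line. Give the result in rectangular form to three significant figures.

Z_in ≈ 164 + j336 Ω

βl = 2π × 0.0406 = 14.6°
tan(βl) = tan(14.6°) = 0.261
Z_in = Z_0·(Z_L + jZ_0·tanβl)/(Z_0 + jZ_L·tanβl)
     = 75·(34.8 + j175)/(34.6 + j9.08)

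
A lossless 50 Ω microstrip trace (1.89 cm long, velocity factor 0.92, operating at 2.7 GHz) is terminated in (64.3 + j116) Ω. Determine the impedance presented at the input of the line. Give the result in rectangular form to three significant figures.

λ = v/f = 0.92·c / 2.7 GHz = 0.102 m
βl = 2π·l/λ = 2π × 0.185 = 66.6°
tan(βl) = tan(66.6°) = 2.31
Z_in = Z_0·(Z_L + jZ_0·tanβl)/(Z_0 + jZ_L·tanβl)
     = 50·(64.3 + j231)/(-218 + j148)

Z_in ≈ 14.7 − j43.2 Ω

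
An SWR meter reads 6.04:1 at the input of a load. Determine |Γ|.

|Γ| = (S − 1)/(S + 1) = (6.04 − 1)/(6.04 + 1) = 5.04/7.04

|Γ| ≈ 0.716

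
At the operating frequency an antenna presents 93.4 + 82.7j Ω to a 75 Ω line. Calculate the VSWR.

VSWR ≈ 2.65

Γ = (Z_L − Z_0)/(Z_L + Z_0) = (18.4 + j82.7)/(168.4 + j82.7)
|Γ| = 84.7/188 = 0.452
VSWR = (1 + |Γ|)/(1 − |Γ|) = 1.45/0.548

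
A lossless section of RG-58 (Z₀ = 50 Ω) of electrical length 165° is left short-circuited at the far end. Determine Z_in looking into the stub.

Z_in ≈ −j13.4 Ω

tan(βl) = -0.268
For a short-circuited stub, Z_in = jZ_0·tan(βl)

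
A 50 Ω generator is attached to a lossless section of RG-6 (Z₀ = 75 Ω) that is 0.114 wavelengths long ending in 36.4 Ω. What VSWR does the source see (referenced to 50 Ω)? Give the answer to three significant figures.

VSWR ≈ 2.22

βl = 2π × 0.114 = 41°
tan(βl) = 0.871
Z_in = Z_0·(Z_L + jZ_0·tanβl)/(Z_0 + jZ_L·tanβl) = 54.3 + j42.4 Ω
Γ_s = (Z_in − Z_s)/(Z_in + Z_s) = (4.29 + j42.4)/(104 + j42.4), |Γ_s| = 0.378
VSWR = (1 + |Γ_s|)/(1 − |Γ_s|)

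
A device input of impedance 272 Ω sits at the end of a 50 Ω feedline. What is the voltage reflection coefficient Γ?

Γ = 0.689

Γ = (Z_L − Z_0)/(Z_L + Z_0) = (272 − 50)/(272 + 50) = 222/322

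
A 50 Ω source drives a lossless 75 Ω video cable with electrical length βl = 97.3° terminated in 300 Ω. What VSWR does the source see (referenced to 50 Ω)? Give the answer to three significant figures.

tan(βl) = -7.81
Z_in = Z_0·(Z_L + jZ_0·tanβl)/(Z_0 + jZ_L·tanβl) = 19 + j9 Ω
Γ_s = (Z_in − Z_s)/(Z_in + Z_s) = (-31 + j9)/(69 + j9), |Γ_s| = 0.463
VSWR = (1 + |Γ_s|)/(1 − |Γ_s|)

VSWR ≈ 2.73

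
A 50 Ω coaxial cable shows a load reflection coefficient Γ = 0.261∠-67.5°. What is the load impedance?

Z_L ≈ 53.7 − j27.8 Ω

Z_L = Z_0·(1 + Γ)/(1 − Γ) = 50·(1.1 − j0.241)/(0.9 + j0.241)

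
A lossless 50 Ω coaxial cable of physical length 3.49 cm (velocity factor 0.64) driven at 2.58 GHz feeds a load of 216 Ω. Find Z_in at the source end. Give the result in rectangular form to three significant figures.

λ = v/f = 0.64·c / 2.58 GHz = 0.0744 m
βl = 2π·l/λ = 2π × 0.469 = 169°
tan(βl) = tan(169°) = -0.197
Z_in = Z_0·(Z_L + jZ_0·tanβl)/(Z_0 + jZ_L·tanβl)
     = 50·(216 − j9.87)/(50 − j42.7)

Z_in ≈ 130 + j101 Ω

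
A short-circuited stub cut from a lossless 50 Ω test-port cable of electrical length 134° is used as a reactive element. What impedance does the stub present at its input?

Z_in ≈ −j51.8 Ω

tan(βl) = -1.04
For a short-circuited stub, Z_in = jZ_0·tan(βl)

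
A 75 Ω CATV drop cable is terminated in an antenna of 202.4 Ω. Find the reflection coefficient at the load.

Γ = (Z_L − Z_0)/(Z_L + Z_0) = (202.4 − 75)/(202.4 + 75) = 127.4/277.4

Γ = 0.459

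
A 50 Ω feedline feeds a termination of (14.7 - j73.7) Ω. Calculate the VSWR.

Γ = (Z_L − Z_0)/(Z_L + Z_0) = (-35.3 − j73.7)/(64.7 − j73.7)
|Γ| = 81.7/98.1 = 0.833
VSWR = (1 + |Γ|)/(1 − |Γ|) = 1.83/0.167

VSWR ≈ 11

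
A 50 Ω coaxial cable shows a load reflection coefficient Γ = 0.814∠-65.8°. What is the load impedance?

Z_L = Z_0·(1 + Γ)/(1 − Γ) = 50·(1.33 − j0.742)/(0.666 + j0.742)

Z_L ≈ 17 − j74.6 Ω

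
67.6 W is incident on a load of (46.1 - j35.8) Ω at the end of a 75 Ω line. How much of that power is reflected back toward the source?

P_reflected ≈ 8.97 W

|Γ| = |(-28.9 − j35.8)/(121.1 − j35.8)| = 0.364
|Γ|² = 0.133
P_refl = |Γ|²·P_inc = 8.97 W, P_del = (1 − |Γ|²)·P_inc = 58.6 W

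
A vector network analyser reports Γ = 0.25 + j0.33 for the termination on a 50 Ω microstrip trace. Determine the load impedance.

Z_L = Z_0·(1 + Γ)/(1 − Γ) = 50·(1.25 + j0.33)/(0.75 − j0.33)

Z_L ≈ 61.7 + j49.2 Ω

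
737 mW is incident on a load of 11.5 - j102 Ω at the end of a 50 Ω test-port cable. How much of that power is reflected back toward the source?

|Γ| = |(-38.5 − j102)/(61.5 − j102)| = 0.915
|Γ|² = 0.838
P_refl = |Γ|²·P_inc = 618 mW, P_del = (1 − |Γ|²)·P_inc = 119 mW

P_reflected ≈ 618 mW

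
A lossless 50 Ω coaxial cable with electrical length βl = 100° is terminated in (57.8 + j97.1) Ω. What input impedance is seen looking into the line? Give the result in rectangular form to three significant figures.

tan(βl) = tan(100°) = -5.67
Z_in = Z_0·(Z_L + jZ_0·tanβl)/(Z_0 + jZ_L·tanβl)
     = 50·(57.8 − j186)/(601 − j328)

Z_in ≈ 10.2 − j9.94 Ω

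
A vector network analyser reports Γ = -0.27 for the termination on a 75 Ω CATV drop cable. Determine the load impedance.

Z_L ≈ 43.1 Ω

Z_L = Z_0·(1 + Γ)/(1 − Γ) = 75·(0.73)/(1.27)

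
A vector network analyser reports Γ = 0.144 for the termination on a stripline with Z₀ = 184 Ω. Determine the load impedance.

Z_L = Z_0·(1 + Γ)/(1 − Γ) = 184·(1.14)/(0.856)

Z_L ≈ 246 Ω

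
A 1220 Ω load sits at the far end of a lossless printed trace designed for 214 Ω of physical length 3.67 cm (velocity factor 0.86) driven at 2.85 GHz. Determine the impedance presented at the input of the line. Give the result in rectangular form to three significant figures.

Z_in ≈ 112 + j288 Ω

λ = v/f = 0.86·c / 2.85 GHz = 0.0905 m
βl = 2π·l/λ = 2π × 0.405 = 146°
tan(βl) = tan(146°) = -0.676
Z_in = Z_0·(Z_L + jZ_0·tanβl)/(Z_0 + jZ_L·tanβl)
     = 214·(1220 − j145)/(214 − j825)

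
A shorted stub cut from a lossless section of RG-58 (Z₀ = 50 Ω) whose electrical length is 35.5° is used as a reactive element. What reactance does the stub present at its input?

X_in ≈ 35.7 Ω (inductive)

tan(βl) = 0.713
For a shorted stub, Z_in = jZ_0·tan(βl)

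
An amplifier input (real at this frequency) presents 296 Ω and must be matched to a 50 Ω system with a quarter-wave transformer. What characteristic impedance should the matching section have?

Z_qwt = √(Z_0·R_L) = √(50 × 296) = √14800

Z_qwt ≈ 122 Ω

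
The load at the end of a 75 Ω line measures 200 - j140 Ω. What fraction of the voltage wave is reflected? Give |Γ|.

|Γ| ≈ 0.608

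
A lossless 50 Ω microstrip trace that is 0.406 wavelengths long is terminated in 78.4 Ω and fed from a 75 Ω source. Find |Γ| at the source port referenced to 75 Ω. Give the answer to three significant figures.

βl = 2π × 0.406 = 146°
tan(βl) = -0.67
Z_in = Z_0·(Z_L + jZ_0·tanβl)/(Z_0 + jZ_L·tanβl) = 54 + j23.2 Ω
Γ_s = (Z_in − Z_s)/(Z_in + Z_s) = (-21 + j23.2)/(129 + j23.2), |Γ_s| = 0.239

|Γ| ≈ 0.239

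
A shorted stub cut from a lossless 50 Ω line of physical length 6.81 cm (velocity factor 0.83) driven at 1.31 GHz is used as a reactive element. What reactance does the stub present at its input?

λ = v/f = 0.83·c / 1.31 GHz = 0.19 m
βl = 2π·l/λ = 2π × 0.358 = 129°
tan(βl) = -1.24
For a shorted stub, Z_in = jZ_0·tan(βl)

X_in ≈ -61.8 Ω (capacitive)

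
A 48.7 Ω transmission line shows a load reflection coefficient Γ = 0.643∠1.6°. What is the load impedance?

Z_L ≈ 223 + j13.7 Ω

Z_L = Z_0·(1 + Γ)/(1 − Γ) = 48.7·(1.64 + j0.018)/(0.357 − j0.018)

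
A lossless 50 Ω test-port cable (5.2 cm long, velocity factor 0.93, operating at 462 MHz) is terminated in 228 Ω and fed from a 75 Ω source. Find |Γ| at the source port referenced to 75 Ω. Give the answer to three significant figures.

λ = v/f = 0.93·c / 462 MHz = 0.604 m
βl = 2π·l/λ = 2π × 0.0861 = 31°
tan(βl) = 0.601
Z_in = Z_0·(Z_L + jZ_0·tanβl)/(Z_0 + jZ_L·tanβl) = 36.5 − j69.9 Ω
Γ_s = (Z_in − Z_s)/(Z_in + Z_s) = (-38.5 − j69.9)/(111 − j69.9), |Γ_s| = 0.607

|Γ| ≈ 0.607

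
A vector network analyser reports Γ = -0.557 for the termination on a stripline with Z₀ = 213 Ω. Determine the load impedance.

Z_L ≈ 60.6 Ω

Z_L = Z_0·(1 + Γ)/(1 − Γ) = 213·(0.443)/(1.56)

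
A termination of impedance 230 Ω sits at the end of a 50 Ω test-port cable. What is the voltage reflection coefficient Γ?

Γ = (Z_L − Z_0)/(Z_L + Z_0) = (230 − 50)/(230 + 50) = 180/280

Γ = 0.643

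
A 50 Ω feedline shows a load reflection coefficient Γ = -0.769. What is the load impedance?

Z_L ≈ 6.53 Ω

Z_L = Z_0·(1 + Γ)/(1 − Γ) = 50·(0.231)/(1.77)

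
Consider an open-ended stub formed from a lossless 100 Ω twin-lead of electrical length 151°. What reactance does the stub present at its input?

X_in ≈ 180 Ω (inductive)

tan(βl) = -0.554
For an open-ended stub, Z_in = −jZ_0·cot(βl) = −jZ_0/tan(βl)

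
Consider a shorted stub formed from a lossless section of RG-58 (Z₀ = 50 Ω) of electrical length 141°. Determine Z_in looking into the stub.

tan(βl) = -0.81
For a shorted stub, Z_in = jZ_0·tan(βl)

Z_in ≈ −j40.5 Ω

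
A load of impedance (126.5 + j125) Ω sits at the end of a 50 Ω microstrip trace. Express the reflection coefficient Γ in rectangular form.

Γ ≈ 0.623 + j0.267

Γ = (Z_L − Z_0)/(Z_L + Z_0) = (76.5 + j125)/(176.5 + j125)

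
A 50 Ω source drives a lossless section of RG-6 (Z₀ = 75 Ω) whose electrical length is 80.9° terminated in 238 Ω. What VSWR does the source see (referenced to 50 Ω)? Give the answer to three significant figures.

tan(βl) = 6.24
Z_in = Z_0·(Z_L + jZ_0·tanβl)/(Z_0 + jZ_L·tanβl) = 24.2 − j10.8 Ω
Γ_s = (Z_in − Z_s)/(Z_in + Z_s) = (-25.8 − j10.8)/(74.2 − j10.8), |Γ_s| = 0.373
VSWR = (1 + |Γ_s|)/(1 − |Γ_s|)

VSWR ≈ 2.19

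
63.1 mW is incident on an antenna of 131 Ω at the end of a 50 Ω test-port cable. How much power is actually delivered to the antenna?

Γ = (131 − 50)/(131 + 50) = 0.448
|Γ|² = 0.2
P_refl = |Γ|²·P_inc = 12.6 mW, P_del = (1 − |Γ|²)·P_inc = 50.5 mW

P_delivered ≈ 50.5 mW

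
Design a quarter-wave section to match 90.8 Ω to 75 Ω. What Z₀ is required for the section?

Z_qwt = √(Z_0·R_L) = √(75 × 90.8) = √6810

Z_qwt ≈ 82.5 Ω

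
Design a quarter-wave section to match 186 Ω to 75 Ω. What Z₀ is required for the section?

Z_qwt ≈ 118 Ω

Z_qwt = √(Z_0·R_L) = √(75 × 186) = √13950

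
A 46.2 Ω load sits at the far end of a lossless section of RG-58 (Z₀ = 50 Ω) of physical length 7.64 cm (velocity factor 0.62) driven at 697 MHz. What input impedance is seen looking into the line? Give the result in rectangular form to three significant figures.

λ = v/f = 0.62·c / 697 MHz = 0.267 m
βl = 2π·l/λ = 2π × 0.286 = 103°
tan(βl) = tan(103°) = -4.31
Z_in = Z_0·(Z_L + jZ_0·tanβl)/(Z_0 + jZ_L·tanβl)
     = 50·(46.2 − j215)/(50 − j199)

Z_in ≈ 53.6 − j1.87 Ω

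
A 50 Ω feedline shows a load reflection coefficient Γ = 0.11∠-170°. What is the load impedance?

Z_L = Z_0·(1 + Γ)/(1 − Γ) = 50·(0.892 − j0.0191)/(1.11 + j0.0191)

Z_L ≈ 40.2 − j1.55 Ω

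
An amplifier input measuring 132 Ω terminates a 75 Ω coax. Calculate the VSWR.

VSWR ≈ 1.76

Γ = (132 − 75)/(132 + 75) = 0.275
VSWR = (1 + 0.275)/(1 − 0.275)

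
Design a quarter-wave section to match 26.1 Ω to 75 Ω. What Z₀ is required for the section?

Z_qwt = √(Z_0·R_L) = √(75 × 26.1) = √1958

Z_qwt ≈ 44.2 Ω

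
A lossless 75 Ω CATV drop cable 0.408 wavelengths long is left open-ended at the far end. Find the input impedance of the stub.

Z_in ≈ +j115 Ω

βl = 2π × 0.408 = 147°
tan(βl) = -0.652
For an open-ended stub, Z_in = −jZ_0·cot(βl) = −jZ_0/tan(βl)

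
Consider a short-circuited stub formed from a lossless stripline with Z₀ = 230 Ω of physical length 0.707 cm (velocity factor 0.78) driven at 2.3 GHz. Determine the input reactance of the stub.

X_in ≈ 107 Ω (inductive)

λ = v/f = 0.78·c / 2.3 GHz = 0.102 m
βl = 2π·l/λ = 2π × 0.0695 = 25°
tan(βl) = 0.467
For a short-circuited stub, Z_in = jZ_0·tan(βl)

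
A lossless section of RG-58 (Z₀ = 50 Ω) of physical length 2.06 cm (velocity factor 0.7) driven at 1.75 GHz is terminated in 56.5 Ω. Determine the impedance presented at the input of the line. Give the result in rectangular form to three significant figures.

λ = v/f = 0.7·c / 1.75 GHz = 0.12 m
βl = 2π·l/λ = 2π × 0.172 = 61.8°
tan(βl) = tan(61.8°) = 1.86
Z_in = Z_0·(Z_L + jZ_0·tanβl)/(Z_0 + jZ_L·tanβl)
     = 50·(56.5 + j93.2)/(50 + j105)

Z_in ≈ 46.5 − j4.75 Ω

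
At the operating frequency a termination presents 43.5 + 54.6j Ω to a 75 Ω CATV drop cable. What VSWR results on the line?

Γ = (Z_L − Z_0)/(Z_L + Z_0) = (-31.5 + j54.6)/(118.5 + j54.6)
|Γ| = 63/130 = 0.483
VSWR = (1 + |Γ|)/(1 − |Γ|) = 1.48/0.517

VSWR ≈ 2.87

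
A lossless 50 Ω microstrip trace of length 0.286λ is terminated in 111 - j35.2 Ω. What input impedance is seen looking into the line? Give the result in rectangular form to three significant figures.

Z_in ≈ 22.7 + j16.3 Ω

βl = 2π × 0.286 = 103°
tan(βl) = tan(103°) = -4.35
Z_in = Z_0·(Z_L + jZ_0·tanβl)/(Z_0 + jZ_L·tanβl)
     = 50·(111 − j252)/(-103 − j482)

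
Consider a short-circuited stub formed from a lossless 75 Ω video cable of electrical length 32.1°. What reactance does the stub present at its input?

X_in ≈ 47 Ω (inductive)

tan(βl) = 0.627
For a short-circuited stub, Z_in = jZ_0·tan(βl)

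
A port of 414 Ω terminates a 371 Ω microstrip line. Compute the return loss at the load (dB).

RL ≈ 25.2 dB

Γ = (414 − 371)/(414 + 371) = 0.0548
RL = −20·log₁₀|Γ| = −20·log₁₀(0.0548)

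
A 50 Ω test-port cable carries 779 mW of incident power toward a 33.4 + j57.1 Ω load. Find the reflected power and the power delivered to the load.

|Γ| = |(-16.6 + j57.1)/(83.4 + j57.1)| = 0.588
|Γ|² = 0.346
P_refl = |Γ|²·P_inc = 270 mW, P_del = (1 − |Γ|²)·P_inc = 509 mW

P_reflected ≈ 270 mW; P_delivered ≈ 509 mW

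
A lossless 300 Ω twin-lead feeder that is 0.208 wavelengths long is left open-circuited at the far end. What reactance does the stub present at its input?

βl = 2π × 0.208 = 74.9°
tan(βl) = 3.7
For an open-circuited stub, Z_in = −jZ_0·cot(βl) = −jZ_0/tan(βl)

X_in ≈ -81.1 Ω (capacitive)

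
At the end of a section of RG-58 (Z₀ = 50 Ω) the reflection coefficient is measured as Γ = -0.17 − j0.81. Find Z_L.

Z_L = Z_0·(1 + Γ)/(1 − Γ) = 50·(0.83 − j0.81)/(1.17 + j0.81)

Z_L ≈ 7.78 − j40 Ω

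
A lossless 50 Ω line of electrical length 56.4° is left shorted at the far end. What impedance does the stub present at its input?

tan(βl) = 1.51
For a shorted stub, Z_in = jZ_0·tan(βl)

Z_in ≈ +j75.3 Ω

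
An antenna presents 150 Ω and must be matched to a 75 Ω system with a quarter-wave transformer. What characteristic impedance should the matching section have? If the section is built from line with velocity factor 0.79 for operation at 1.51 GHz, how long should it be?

Z_qwt = √(Z_0·R_L) = √(75 × 150) = √11250
λ = 0.79·c/f = 0.157 m, so l = λ/4 = 0.0392 m

Z_qwt ≈ 106 Ω; length ≈ 3.92 cm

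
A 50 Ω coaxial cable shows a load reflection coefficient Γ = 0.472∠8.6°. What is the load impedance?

Z_L = Z_0·(1 + Γ)/(1 − Γ) = 50·(1.47 + j0.0706)/(0.533 − j0.0706)

Z_L ≈ 134 + j24.4 Ω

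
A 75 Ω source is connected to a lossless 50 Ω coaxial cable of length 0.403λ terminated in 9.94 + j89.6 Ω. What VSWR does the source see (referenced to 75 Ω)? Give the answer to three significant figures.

VSWR ≈ 28.6

βl = 2π × 0.403 = 145°
tan(βl) = -0.698
Z_in = Z_0·(Z_L + jZ_0·tanβl)/(Z_0 + jZ_L·tanβl) = 2.91 + j24.5 Ω
Γ_s = (Z_in − Z_s)/(Z_in + Z_s) = (-72.1 + j24.5)/(77.9 + j24.5), |Γ_s| = 0.932
VSWR = (1 + |Γ_s|)/(1 − |Γ_s|)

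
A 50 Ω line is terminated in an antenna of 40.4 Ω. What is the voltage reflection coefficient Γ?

Γ = -0.106

Γ = (Z_L − Z_0)/(Z_L + Z_0) = (40.4 − 50)/(40.4 + 50) = -9.6/90.4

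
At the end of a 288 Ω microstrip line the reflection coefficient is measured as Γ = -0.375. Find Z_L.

Z_L = Z_0·(1 + Γ)/(1 − Γ) = 288·(0.625)/(1.38)

Z_L ≈ 131 Ω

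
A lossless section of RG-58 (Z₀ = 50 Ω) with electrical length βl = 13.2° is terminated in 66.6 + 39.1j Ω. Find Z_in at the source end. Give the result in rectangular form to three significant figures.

Z_in ≈ 91.9 + j27.1 Ω

tan(βl) = tan(13.2°) = 0.235
Z_in = Z_0·(Z_L + jZ_0·tanβl)/(Z_0 + jZ_L·tanβl)
     = 50·(66.6 + j50.8)/(40.8 + j15.6)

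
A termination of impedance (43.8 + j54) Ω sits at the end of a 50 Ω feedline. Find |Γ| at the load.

|Γ| ≈ 0.502

Γ = (Z_L − Z_0)/(Z_L + Z_0) = (-6.2 + j54)/(93.8 + j54)
|Γ| = 54.4/108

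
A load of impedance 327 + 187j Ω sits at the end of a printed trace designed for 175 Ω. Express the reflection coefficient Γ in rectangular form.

Γ ≈ 0.388 + j0.228

Γ = (Z_L − Z_0)/(Z_L + Z_0) = (152 + j187)/(502 + j187)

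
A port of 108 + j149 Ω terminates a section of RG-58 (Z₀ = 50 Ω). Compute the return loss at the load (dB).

Γ = (58 + j149)/(158 + j149), |Γ| = 0.736
RL = −20·log₁₀|Γ| = −20·log₁₀(0.736)

RL ≈ 2.66 dB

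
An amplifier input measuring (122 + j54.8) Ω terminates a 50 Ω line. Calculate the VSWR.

VSWR ≈ 3.01

Γ = (Z_L − Z_0)/(Z_L + Z_0) = (72 + j54.8)/(172 + j54.8)
|Γ| = 90.5/181 = 0.501
VSWR = (1 + |Γ|)/(1 − |Γ|) = 1.5/0.499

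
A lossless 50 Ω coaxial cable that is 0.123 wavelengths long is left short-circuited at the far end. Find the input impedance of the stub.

βl = 2π × 0.123 = 44.3°
tan(βl) = 0.975
For a short-circuited stub, Z_in = jZ_0·tan(βl)

Z_in ≈ +j48.8 Ω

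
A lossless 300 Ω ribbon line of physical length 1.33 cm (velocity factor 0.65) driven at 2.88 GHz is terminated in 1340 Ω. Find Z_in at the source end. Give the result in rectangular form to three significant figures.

Z_in ≈ 74.9 − j99.1 Ω

λ = v/f = 0.65·c / 2.88 GHz = 0.0677 m
βl = 2π·l/λ = 2π × 0.196 = 70.7°
tan(βl) = tan(70.7°) = 2.86
Z_in = Z_0·(Z_L + jZ_0·tanβl)/(Z_0 + jZ_L·tanβl)
     = 300·(1340 + j857)/(300 + j3830)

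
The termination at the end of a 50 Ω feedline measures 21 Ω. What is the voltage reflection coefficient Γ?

Γ = -0.408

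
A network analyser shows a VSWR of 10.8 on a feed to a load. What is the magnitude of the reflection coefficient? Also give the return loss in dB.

|Γ| ≈ 0.831; return loss ≈ 1.61 dB

|Γ| = (S − 1)/(S + 1) = (10.8 − 1)/(10.8 + 1) = 9.8/11.8
RL = −20·log₁₀|Γ| = −20·log₁₀(0.831)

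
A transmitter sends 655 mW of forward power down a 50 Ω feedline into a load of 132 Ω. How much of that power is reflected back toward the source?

P_reflected ≈ 133 mW

Γ = (132 − 50)/(132 + 50) = 0.451
|Γ|² = 0.203
P_refl = |Γ|²·P_inc = 133 mW, P_del = (1 − |Γ|²)·P_inc = 522 mW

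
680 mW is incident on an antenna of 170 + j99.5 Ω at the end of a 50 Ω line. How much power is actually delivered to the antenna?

|Γ| = |(120 + j99.5)/(220 + j99.5)| = 0.646
|Γ|² = 0.417
P_refl = |Γ|²·P_inc = 283 mW, P_del = (1 − |Γ|²)·P_inc = 397 mW

P_delivered ≈ 397 mW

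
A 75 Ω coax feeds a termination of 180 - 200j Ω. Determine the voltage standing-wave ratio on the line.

Γ = (Z_L − Z_0)/(Z_L + Z_0) = (105 − j200)/(255 − j200)
|Γ| = 226/324 = 0.697
VSWR = (1 + |Γ|)/(1 − |Γ|) = 1.7/0.303

VSWR ≈ 5.6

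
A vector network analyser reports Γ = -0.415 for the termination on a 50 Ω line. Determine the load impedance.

Z_L = Z_0·(1 + Γ)/(1 − Γ) = 50·(0.585)/(1.42)

Z_L ≈ 20.7 Ω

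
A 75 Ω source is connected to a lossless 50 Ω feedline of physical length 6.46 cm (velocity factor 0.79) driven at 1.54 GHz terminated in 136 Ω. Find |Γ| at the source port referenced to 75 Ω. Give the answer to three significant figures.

λ = v/f = 0.79·c / 1.54 GHz = 0.154 m
βl = 2π·l/λ = 2π × 0.42 = 151°
tan(βl) = -0.552
Z_in = Z_0·(Z_L + jZ_0·tanβl)/(Z_0 + jZ_L·tanβl) = 54.6 + j54.3 Ω
Γ_s = (Z_in − Z_s)/(Z_in + Z_s) = (-20.4 + j54.3)/(130 + j54.3), |Γ_s| = 0.413

|Γ| ≈ 0.413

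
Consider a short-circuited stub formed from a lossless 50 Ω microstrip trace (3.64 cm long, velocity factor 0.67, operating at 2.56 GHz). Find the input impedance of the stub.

Z_in ≈ −j11.6 Ω

λ = v/f = 0.67·c / 2.56 GHz = 0.0785 m
βl = 2π·l/λ = 2π × 0.464 = 167°
tan(βl) = -0.233
For a short-circuited stub, Z_in = jZ_0·tan(βl)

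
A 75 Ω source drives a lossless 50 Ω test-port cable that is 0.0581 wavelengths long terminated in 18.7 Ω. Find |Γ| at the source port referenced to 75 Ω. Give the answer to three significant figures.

|Γ| ≈ 0.579

βl = 2π × 0.0581 = 20.9°
tan(βl) = 0.382
Z_in = Z_0·(Z_L + jZ_0·tanβl)/(Z_0 + jZ_L·tanβl) = 21 + j16.1 Ω
Γ_s = (Z_in − Z_s)/(Z_in + Z_s) = (-54 + j16.1)/(96 + j16.1), |Γ_s| = 0.579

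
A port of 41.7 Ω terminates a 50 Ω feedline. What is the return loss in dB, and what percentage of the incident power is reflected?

RL ≈ 20.9 dB; 0.819% of incident power reflected

Γ = (41.7 − 50)/(41.7 + 50) = -0.0905
RL = −20·log₁₀(0.0905) = 20.9 dB
P_refl/P_inc = |Γ|² = 0.00819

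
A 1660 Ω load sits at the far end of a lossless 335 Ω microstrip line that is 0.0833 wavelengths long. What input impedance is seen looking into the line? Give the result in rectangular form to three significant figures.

βl = 2π × 0.0833 = 30°
tan(βl) = tan(30°) = 0.577
Z_in = Z_0·(Z_L + jZ_0·tanβl)/(Z_0 + jZ_L·tanβl)
     = 335·(1660 + j193)/(335 + j958)

Z_in ≈ 241 − j496 Ω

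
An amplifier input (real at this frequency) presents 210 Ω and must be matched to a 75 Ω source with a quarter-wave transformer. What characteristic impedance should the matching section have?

Z_qwt ≈ 125 Ω

Z_qwt = √(Z_0·R_L) = √(75 × 210) = √15750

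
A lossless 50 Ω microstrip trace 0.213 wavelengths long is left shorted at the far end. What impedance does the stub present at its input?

βl = 2π × 0.213 = 76.7°
tan(βl) = 4.22
For a shorted stub, Z_in = jZ_0·tan(βl)

Z_in ≈ +j211 Ω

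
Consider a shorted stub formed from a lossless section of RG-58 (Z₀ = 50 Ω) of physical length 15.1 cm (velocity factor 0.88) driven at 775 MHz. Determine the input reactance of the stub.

X_in ≈ -18.6 Ω (capacitive)

λ = v/f = 0.88·c / 775 MHz = 0.341 m
βl = 2π·l/λ = 2π × 0.443 = 160°
tan(βl) = -0.372
For a shorted stub, Z_in = jZ_0·tan(βl)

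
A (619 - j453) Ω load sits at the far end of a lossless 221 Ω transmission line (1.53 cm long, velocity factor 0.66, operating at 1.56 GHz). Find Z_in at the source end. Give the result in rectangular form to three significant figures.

λ = v/f = 0.66·c / 1.56 GHz = 0.127 m
βl = 2π·l/λ = 2π × 0.121 = 43.4°
tan(βl) = tan(43.4°) = 0.946
Z_in = Z_0·(Z_L + jZ_0·tanβl)/(Z_0 + jZ_L·tanβl)
     = 221·(619 − j244)/(649 + j585)

Z_in ≈ 74.9 − j151 Ω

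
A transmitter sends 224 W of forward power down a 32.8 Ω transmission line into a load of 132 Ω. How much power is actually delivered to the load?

Γ = (132 − 32.8)/(132 + 32.8) = 0.602
|Γ|² = 0.362
P_refl = |Γ|²·P_inc = 81.2 W, P_del = (1 − |Γ|²)·P_inc = 143 W

P_delivered ≈ 143 W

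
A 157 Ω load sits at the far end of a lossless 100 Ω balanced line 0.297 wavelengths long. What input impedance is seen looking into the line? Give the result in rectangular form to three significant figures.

βl = 2π × 0.297 = 107°
tan(βl) = tan(107°) = -3.29
Z_in = Z_0·(Z_L + jZ_0·tanβl)/(Z_0 + jZ_L·tanβl)
     = 100·(157 − j329)/(100 − j516)

Z_in ≈ 67.1 + j17.4 Ω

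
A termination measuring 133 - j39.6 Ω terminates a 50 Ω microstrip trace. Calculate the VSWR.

VSWR ≈ 2.93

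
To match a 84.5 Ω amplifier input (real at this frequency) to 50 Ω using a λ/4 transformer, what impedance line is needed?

Z_qwt ≈ 65 Ω

Z_qwt = √(Z_0·R_L) = √(50 × 84.5) = √4225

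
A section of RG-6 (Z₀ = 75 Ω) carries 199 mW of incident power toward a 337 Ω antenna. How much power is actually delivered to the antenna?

Γ = (337 − 75)/(337 + 75) = 0.636
|Γ|² = 0.404
P_refl = |Γ|²·P_inc = 80.5 mW, P_del = (1 − |Γ|²)·P_inc = 119 mW

P_delivered ≈ 119 mW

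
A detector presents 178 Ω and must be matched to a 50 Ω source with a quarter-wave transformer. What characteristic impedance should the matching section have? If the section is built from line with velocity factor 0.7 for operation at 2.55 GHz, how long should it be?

Z_qwt = √(Z_0·R_L) = √(50 × 178) = √8900
λ = 0.7·c/f = 0.0824 m, so l = λ/4 = 0.0206 m

Z_qwt ≈ 94.3 Ω; length ≈ 2.06 cm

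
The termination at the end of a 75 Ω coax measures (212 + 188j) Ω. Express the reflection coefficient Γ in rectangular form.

Γ ≈ 0.634 + j0.24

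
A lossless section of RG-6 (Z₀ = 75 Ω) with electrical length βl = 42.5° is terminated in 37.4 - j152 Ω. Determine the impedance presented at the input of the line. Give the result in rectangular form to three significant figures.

Z_in ≈ 8.22 − j30.5 Ω

tan(βl) = tan(42.5°) = 0.916
Z_in = Z_0·(Z_L + jZ_0·tanβl)/(Z_0 + jZ_L·tanβl)
     = 75·(37.4 − j83.3)/(214 + j34.3)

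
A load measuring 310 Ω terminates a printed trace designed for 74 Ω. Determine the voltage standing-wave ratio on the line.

VSWR ≈ 4.19

For a purely resistive load, VSWR = R_L/Z_0 or Z_0/R_L (whichever > 1) = 310/74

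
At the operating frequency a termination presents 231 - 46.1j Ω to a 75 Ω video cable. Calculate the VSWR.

Γ = (Z_L − Z_0)/(Z_L + Z_0) = (156 − j46.1)/(306 − j46.1)
|Γ| = 163/309 = 0.526
VSWR = (1 + |Γ|)/(1 − |Γ|) = 1.53/0.474

VSWR ≈ 3.22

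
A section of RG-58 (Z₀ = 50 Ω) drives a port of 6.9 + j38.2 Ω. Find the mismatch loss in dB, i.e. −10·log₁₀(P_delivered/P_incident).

Γ = (-43.1 + j38.2)/(56.9 + j38.2), |Γ| = 0.84
|Γ|² = 0.706, so P_del/P_inc = 1 − |Γ|² = 0.294
ML = −10·log₁₀(1 − |Γ|²)

mismatch loss ≈ 5.32 dB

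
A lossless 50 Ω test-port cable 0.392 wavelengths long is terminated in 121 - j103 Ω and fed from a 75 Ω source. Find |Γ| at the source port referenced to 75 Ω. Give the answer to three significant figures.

|Γ| ≈ 0.572

βl = 2π × 0.392 = 141°
tan(βl) = -0.806
Z_in = Z_0·(Z_L + jZ_0·tanβl)/(Z_0 + jZ_L·tanβl) = 47 + j77.9 Ω
Γ_s = (Z_in − Z_s)/(Z_in + Z_s) = (-28 + j77.9)/(122 + j77.9), |Γ_s| = 0.572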